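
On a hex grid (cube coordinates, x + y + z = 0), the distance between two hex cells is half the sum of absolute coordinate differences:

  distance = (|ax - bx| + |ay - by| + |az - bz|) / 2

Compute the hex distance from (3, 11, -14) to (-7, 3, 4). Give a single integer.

|ax - bx| = |3 - (-7)| = 10
|ay - by| = |11 - 3| = 8
|az - bz| = |-14 - 4| = 18
distance = (10 + 8 + 18) / 2 = 36 / 2 = 18

Answer: 18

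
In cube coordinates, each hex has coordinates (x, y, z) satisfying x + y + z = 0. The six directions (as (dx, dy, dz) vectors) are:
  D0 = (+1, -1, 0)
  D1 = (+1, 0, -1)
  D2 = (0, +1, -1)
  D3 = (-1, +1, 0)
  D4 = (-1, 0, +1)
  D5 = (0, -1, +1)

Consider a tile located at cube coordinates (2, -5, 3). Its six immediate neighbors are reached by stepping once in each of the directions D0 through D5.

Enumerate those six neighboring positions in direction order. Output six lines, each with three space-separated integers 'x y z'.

Center: (2, -5, 3). Add each direction:
  D0: (2, -5, 3) + (1, -1, 0) = (3, -6, 3)
  D1: (2, -5, 3) + (1, 0, -1) = (3, -5, 2)
  D2: (2, -5, 3) + (0, 1, -1) = (2, -4, 2)
  D3: (2, -5, 3) + (-1, 1, 0) = (1, -4, 3)
  D4: (2, -5, 3) + (-1, 0, 1) = (1, -5, 4)
  D5: (2, -5, 3) + (0, -1, 1) = (2, -6, 4)

Answer: 3 -6 3
3 -5 2
2 -4 2
1 -4 3
1 -5 4
2 -6 4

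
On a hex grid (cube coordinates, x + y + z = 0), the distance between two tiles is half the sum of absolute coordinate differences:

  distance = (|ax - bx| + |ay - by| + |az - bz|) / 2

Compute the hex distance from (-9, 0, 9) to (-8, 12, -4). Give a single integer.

Answer: 13

Derivation:
|ax - bx| = |-9 - (-8)| = 1
|ay - by| = |0 - 12| = 12
|az - bz| = |9 - (-4)| = 13
distance = (1 + 12 + 13) / 2 = 26 / 2 = 13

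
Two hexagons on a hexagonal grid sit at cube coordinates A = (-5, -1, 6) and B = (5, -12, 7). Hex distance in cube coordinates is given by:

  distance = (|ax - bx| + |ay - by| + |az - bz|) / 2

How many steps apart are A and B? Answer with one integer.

Answer: 11

Derivation:
|ax - bx| = |-5 - 5| = 10
|ay - by| = |-1 - (-12)| = 11
|az - bz| = |6 - 7| = 1
distance = (10 + 11 + 1) / 2 = 22 / 2 = 11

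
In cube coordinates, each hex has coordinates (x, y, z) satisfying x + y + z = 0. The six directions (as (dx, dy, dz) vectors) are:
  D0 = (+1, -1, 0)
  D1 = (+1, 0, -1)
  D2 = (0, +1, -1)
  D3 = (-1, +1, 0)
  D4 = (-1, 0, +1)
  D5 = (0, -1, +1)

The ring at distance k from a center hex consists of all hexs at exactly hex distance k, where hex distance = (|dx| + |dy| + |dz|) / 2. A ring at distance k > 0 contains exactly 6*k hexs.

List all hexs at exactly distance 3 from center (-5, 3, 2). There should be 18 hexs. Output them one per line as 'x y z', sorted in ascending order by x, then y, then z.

Walk ring at distance 3 from (-5, 3, 2):
Start at center + D4*3 = (-8, 3, 5)
  hex 0: (-8, 3, 5)
  hex 1: (-7, 2, 5)
  hex 2: (-6, 1, 5)
  hex 3: (-5, 0, 5)
  hex 4: (-4, 0, 4)
  hex 5: (-3, 0, 3)
  hex 6: (-2, 0, 2)
  hex 7: (-2, 1, 1)
  hex 8: (-2, 2, 0)
  hex 9: (-2, 3, -1)
  hex 10: (-3, 4, -1)
  hex 11: (-4, 5, -1)
  hex 12: (-5, 6, -1)
  hex 13: (-6, 6, 0)
  hex 14: (-7, 6, 1)
  hex 15: (-8, 6, 2)
  hex 16: (-8, 5, 3)
  hex 17: (-8, 4, 4)
Sorted: 18 hexes.

Answer: -8 3 5
-8 4 4
-8 5 3
-8 6 2
-7 2 5
-7 6 1
-6 1 5
-6 6 0
-5 0 5
-5 6 -1
-4 0 4
-4 5 -1
-3 0 3
-3 4 -1
-2 0 2
-2 1 1
-2 2 0
-2 3 -1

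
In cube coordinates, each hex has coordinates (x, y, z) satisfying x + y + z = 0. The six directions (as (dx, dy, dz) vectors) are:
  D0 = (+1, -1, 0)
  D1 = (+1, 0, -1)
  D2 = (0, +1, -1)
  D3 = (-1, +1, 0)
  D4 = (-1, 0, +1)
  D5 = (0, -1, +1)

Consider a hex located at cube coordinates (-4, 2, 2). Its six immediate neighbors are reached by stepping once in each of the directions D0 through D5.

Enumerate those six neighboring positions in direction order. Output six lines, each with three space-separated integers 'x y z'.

Answer: -3 1 2
-3 2 1
-4 3 1
-5 3 2
-5 2 3
-4 1 3

Derivation:
Center: (-4, 2, 2). Add each direction:
  D0: (-4, 2, 2) + (1, -1, 0) = (-3, 1, 2)
  D1: (-4, 2, 2) + (1, 0, -1) = (-3, 2, 1)
  D2: (-4, 2, 2) + (0, 1, -1) = (-4, 3, 1)
  D3: (-4, 2, 2) + (-1, 1, 0) = (-5, 3, 2)
  D4: (-4, 2, 2) + (-1, 0, 1) = (-5, 2, 3)
  D5: (-4, 2, 2) + (0, -1, 1) = (-4, 1, 3)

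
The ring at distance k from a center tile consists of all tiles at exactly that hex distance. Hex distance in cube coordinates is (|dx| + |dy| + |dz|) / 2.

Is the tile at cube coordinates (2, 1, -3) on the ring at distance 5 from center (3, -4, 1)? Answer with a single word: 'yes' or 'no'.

|px - cx| = |2 - 3| = 1
|py - cy| = |1 - (-4)| = 5
|pz - cz| = |-3 - 1| = 4
distance = (1+5+4)/2 = 10/2 = 5
radius = 5; distance == radius -> yes

Answer: yes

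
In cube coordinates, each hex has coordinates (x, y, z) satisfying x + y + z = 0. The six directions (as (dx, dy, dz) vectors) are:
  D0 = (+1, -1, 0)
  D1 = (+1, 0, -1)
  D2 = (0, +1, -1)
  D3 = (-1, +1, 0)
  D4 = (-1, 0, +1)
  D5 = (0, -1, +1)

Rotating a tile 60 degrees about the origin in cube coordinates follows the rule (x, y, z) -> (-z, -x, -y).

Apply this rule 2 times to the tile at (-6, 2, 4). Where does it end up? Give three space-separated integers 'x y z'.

Answer: 2 4 -6

Derivation:
Start: (-6, 2, 4)
Step 1: (-6, 2, 4) -> (-(4), -(-6), -(2)) = (-4, 6, -2)
Step 2: (-4, 6, -2) -> (-(-2), -(-4), -(6)) = (2, 4, -6)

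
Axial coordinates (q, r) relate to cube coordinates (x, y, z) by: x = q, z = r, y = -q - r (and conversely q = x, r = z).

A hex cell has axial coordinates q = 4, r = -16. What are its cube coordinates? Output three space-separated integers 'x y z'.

Answer: 4 12 -16

Derivation:
x = q = 4
z = r = -16
y = -x - z = -(4) - (-16) = 12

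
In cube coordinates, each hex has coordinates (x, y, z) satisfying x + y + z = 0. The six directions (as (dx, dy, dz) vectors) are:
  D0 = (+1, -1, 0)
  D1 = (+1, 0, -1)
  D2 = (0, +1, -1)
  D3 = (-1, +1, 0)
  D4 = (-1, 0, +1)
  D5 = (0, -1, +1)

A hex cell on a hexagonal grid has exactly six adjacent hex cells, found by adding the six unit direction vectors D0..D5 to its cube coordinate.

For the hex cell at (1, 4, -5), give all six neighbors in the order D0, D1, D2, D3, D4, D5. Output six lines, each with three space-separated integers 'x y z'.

Center: (1, 4, -5). Add each direction:
  D0: (1, 4, -5) + (1, -1, 0) = (2, 3, -5)
  D1: (1, 4, -5) + (1, 0, -1) = (2, 4, -6)
  D2: (1, 4, -5) + (0, 1, -1) = (1, 5, -6)
  D3: (1, 4, -5) + (-1, 1, 0) = (0, 5, -5)
  D4: (1, 4, -5) + (-1, 0, 1) = (0, 4, -4)
  D5: (1, 4, -5) + (0, -1, 1) = (1, 3, -4)

Answer: 2 3 -5
2 4 -6
1 5 -6
0 5 -5
0 4 -4
1 3 -4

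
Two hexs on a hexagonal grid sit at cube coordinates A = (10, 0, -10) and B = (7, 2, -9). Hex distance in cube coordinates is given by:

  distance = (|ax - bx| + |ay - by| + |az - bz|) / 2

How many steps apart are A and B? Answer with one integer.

Answer: 3

Derivation:
|ax - bx| = |10 - 7| = 3
|ay - by| = |0 - 2| = 2
|az - bz| = |-10 - (-9)| = 1
distance = (3 + 2 + 1) / 2 = 6 / 2 = 3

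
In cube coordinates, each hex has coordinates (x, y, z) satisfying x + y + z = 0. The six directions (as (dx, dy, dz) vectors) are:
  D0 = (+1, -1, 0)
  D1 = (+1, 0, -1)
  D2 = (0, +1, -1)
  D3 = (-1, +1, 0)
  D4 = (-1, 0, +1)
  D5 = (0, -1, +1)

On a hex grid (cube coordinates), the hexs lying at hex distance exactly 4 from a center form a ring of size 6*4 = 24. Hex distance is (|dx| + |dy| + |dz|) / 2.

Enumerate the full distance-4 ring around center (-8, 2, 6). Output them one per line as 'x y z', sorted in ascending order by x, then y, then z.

Answer: -12 2 10
-12 3 9
-12 4 8
-12 5 7
-12 6 6
-11 1 10
-11 6 5
-10 0 10
-10 6 4
-9 -1 10
-9 6 3
-8 -2 10
-8 6 2
-7 -2 9
-7 5 2
-6 -2 8
-6 4 2
-5 -2 7
-5 3 2
-4 -2 6
-4 -1 5
-4 0 4
-4 1 3
-4 2 2

Derivation:
Walk ring at distance 4 from (-8, 2, 6):
Start at center + D4*4 = (-12, 2, 10)
  hex 0: (-12, 2, 10)
  hex 1: (-11, 1, 10)
  hex 2: (-10, 0, 10)
  hex 3: (-9, -1, 10)
  hex 4: (-8, -2, 10)
  hex 5: (-7, -2, 9)
  hex 6: (-6, -2, 8)
  hex 7: (-5, -2, 7)
  hex 8: (-4, -2, 6)
  hex 9: (-4, -1, 5)
  hex 10: (-4, 0, 4)
  hex 11: (-4, 1, 3)
  hex 12: (-4, 2, 2)
  hex 13: (-5, 3, 2)
  hex 14: (-6, 4, 2)
  hex 15: (-7, 5, 2)
  hex 16: (-8, 6, 2)
  hex 17: (-9, 6, 3)
  hex 18: (-10, 6, 4)
  hex 19: (-11, 6, 5)
  hex 20: (-12, 6, 6)
  hex 21: (-12, 5, 7)
  hex 22: (-12, 4, 8)
  hex 23: (-12, 3, 9)
Sorted: 24 hexes.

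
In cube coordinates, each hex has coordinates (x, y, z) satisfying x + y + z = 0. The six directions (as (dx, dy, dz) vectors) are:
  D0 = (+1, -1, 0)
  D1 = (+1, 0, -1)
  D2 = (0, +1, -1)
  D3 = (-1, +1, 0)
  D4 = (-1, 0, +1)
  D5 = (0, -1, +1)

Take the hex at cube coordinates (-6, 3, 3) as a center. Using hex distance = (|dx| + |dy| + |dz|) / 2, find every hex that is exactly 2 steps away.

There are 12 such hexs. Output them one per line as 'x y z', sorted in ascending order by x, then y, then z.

Answer: -8 3 5
-8 4 4
-8 5 3
-7 2 5
-7 5 2
-6 1 5
-6 5 1
-5 1 4
-5 4 1
-4 1 3
-4 2 2
-4 3 1

Derivation:
Walk ring at distance 2 from (-6, 3, 3):
Start at center + D4*2 = (-8, 3, 5)
  hex 0: (-8, 3, 5)
  hex 1: (-7, 2, 5)
  hex 2: (-6, 1, 5)
  hex 3: (-5, 1, 4)
  hex 4: (-4, 1, 3)
  hex 5: (-4, 2, 2)
  hex 6: (-4, 3, 1)
  hex 7: (-5, 4, 1)
  hex 8: (-6, 5, 1)
  hex 9: (-7, 5, 2)
  hex 10: (-8, 5, 3)
  hex 11: (-8, 4, 4)
Sorted: 12 hexes.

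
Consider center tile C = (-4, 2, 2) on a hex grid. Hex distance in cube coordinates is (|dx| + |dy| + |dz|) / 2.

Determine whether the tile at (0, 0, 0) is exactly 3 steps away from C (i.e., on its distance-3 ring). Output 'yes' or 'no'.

|px - cx| = |0 - (-4)| = 4
|py - cy| = |0 - 2| = 2
|pz - cz| = |0 - 2| = 2
distance = (4+2+2)/2 = 8/2 = 4
radius = 3; distance != radius -> no

Answer: no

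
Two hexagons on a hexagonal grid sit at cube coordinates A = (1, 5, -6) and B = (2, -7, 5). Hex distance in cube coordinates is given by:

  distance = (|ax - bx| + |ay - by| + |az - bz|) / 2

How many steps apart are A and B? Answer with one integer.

|ax - bx| = |1 - 2| = 1
|ay - by| = |5 - (-7)| = 12
|az - bz| = |-6 - 5| = 11
distance = (1 + 12 + 11) / 2 = 24 / 2 = 12

Answer: 12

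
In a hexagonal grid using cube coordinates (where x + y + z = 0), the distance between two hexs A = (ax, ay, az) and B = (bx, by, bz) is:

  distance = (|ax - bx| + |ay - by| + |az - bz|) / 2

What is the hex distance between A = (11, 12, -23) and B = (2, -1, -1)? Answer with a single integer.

Answer: 22

Derivation:
|ax - bx| = |11 - 2| = 9
|ay - by| = |12 - (-1)| = 13
|az - bz| = |-23 - (-1)| = 22
distance = (9 + 13 + 22) / 2 = 44 / 2 = 22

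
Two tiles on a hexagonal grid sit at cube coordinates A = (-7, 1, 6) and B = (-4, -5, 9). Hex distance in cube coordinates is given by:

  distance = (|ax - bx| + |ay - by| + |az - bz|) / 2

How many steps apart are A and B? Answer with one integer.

Answer: 6

Derivation:
|ax - bx| = |-7 - (-4)| = 3
|ay - by| = |1 - (-5)| = 6
|az - bz| = |6 - 9| = 3
distance = (3 + 6 + 3) / 2 = 12 / 2 = 6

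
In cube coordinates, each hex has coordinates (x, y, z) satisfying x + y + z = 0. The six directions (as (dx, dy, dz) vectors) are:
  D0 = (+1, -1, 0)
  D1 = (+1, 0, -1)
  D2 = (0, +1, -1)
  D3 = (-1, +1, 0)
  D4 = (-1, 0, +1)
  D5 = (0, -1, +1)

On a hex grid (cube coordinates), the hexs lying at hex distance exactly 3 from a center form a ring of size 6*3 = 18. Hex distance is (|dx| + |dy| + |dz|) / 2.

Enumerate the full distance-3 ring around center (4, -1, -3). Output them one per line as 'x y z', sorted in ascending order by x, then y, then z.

Answer: 1 -1 0
1 0 -1
1 1 -2
1 2 -3
2 -2 0
2 2 -4
3 -3 0
3 2 -5
4 -4 0
4 2 -6
5 -4 -1
5 1 -6
6 -4 -2
6 0 -6
7 -4 -3
7 -3 -4
7 -2 -5
7 -1 -6

Derivation:
Walk ring at distance 3 from (4, -1, -3):
Start at center + D4*3 = (1, -1, 0)
  hex 0: (1, -1, 0)
  hex 1: (2, -2, 0)
  hex 2: (3, -3, 0)
  hex 3: (4, -4, 0)
  hex 4: (5, -4, -1)
  hex 5: (6, -4, -2)
  hex 6: (7, -4, -3)
  hex 7: (7, -3, -4)
  hex 8: (7, -2, -5)
  hex 9: (7, -1, -6)
  hex 10: (6, 0, -6)
  hex 11: (5, 1, -6)
  hex 12: (4, 2, -6)
  hex 13: (3, 2, -5)
  hex 14: (2, 2, -4)
  hex 15: (1, 2, -3)
  hex 16: (1, 1, -2)
  hex 17: (1, 0, -1)
Sorted: 18 hexes.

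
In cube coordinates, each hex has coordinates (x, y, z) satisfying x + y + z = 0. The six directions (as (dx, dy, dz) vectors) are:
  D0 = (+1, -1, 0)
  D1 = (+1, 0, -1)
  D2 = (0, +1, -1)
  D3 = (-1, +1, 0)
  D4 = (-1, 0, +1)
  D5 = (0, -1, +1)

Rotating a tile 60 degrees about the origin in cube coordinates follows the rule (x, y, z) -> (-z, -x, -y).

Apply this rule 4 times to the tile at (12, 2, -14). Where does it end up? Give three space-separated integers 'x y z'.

Answer: -14 12 2

Derivation:
Start: (12, 2, -14)
Step 1: (12, 2, -14) -> (-(-14), -(12), -(2)) = (14, -12, -2)
Step 2: (14, -12, -2) -> (-(-2), -(14), -(-12)) = (2, -14, 12)
Step 3: (2, -14, 12) -> (-(12), -(2), -(-14)) = (-12, -2, 14)
Step 4: (-12, -2, 14) -> (-(14), -(-12), -(-2)) = (-14, 12, 2)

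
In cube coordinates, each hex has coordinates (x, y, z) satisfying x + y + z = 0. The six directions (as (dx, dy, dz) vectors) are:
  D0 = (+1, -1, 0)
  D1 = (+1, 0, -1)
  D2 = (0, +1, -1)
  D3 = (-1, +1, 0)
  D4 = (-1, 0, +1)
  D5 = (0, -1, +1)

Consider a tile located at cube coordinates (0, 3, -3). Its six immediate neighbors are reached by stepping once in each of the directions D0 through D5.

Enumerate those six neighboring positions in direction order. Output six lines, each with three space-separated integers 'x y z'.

Answer: 1 2 -3
1 3 -4
0 4 -4
-1 4 -3
-1 3 -2
0 2 -2

Derivation:
Center: (0, 3, -3). Add each direction:
  D0: (0, 3, -3) + (1, -1, 0) = (1, 2, -3)
  D1: (0, 3, -3) + (1, 0, -1) = (1, 3, -4)
  D2: (0, 3, -3) + (0, 1, -1) = (0, 4, -4)
  D3: (0, 3, -3) + (-1, 1, 0) = (-1, 4, -3)
  D4: (0, 3, -3) + (-1, 0, 1) = (-1, 3, -2)
  D5: (0, 3, -3) + (0, -1, 1) = (0, 2, -2)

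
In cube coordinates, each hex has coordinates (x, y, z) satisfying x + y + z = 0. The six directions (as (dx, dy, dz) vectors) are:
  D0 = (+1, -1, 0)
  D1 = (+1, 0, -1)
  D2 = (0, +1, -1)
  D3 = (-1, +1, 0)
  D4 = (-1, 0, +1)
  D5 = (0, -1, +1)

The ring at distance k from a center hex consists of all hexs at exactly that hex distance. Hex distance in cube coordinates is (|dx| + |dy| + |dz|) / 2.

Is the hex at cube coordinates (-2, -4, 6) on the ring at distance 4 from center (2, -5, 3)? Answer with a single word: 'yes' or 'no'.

|px - cx| = |-2 - 2| = 4
|py - cy| = |-4 - (-5)| = 1
|pz - cz| = |6 - 3| = 3
distance = (4+1+3)/2 = 8/2 = 4
radius = 4; distance == radius -> yes

Answer: yes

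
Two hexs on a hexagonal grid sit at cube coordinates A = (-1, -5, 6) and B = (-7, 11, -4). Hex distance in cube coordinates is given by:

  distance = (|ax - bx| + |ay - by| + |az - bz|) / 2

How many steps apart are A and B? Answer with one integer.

Answer: 16

Derivation:
|ax - bx| = |-1 - (-7)| = 6
|ay - by| = |-5 - 11| = 16
|az - bz| = |6 - (-4)| = 10
distance = (6 + 16 + 10) / 2 = 32 / 2 = 16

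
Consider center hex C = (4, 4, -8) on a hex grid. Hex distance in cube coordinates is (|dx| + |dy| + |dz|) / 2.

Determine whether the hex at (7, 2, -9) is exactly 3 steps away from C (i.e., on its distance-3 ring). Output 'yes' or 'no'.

|px - cx| = |7 - 4| = 3
|py - cy| = |2 - 4| = 2
|pz - cz| = |-9 - (-8)| = 1
distance = (3+2+1)/2 = 6/2 = 3
radius = 3; distance == radius -> yes

Answer: yes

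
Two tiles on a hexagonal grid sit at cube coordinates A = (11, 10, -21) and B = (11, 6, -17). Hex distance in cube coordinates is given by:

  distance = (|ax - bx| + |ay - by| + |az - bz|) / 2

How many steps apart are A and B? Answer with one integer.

|ax - bx| = |11 - 11| = 0
|ay - by| = |10 - 6| = 4
|az - bz| = |-21 - (-17)| = 4
distance = (0 + 4 + 4) / 2 = 8 / 2 = 4

Answer: 4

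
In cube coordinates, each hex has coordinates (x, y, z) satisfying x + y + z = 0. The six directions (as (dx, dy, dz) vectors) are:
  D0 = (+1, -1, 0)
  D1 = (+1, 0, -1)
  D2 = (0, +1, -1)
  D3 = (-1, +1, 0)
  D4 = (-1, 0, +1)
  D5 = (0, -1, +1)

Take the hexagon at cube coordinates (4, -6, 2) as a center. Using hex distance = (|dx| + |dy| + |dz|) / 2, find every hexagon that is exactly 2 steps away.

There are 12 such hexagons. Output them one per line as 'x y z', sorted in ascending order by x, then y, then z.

Walk ring at distance 2 from (4, -6, 2):
Start at center + D4*2 = (2, -6, 4)
  hex 0: (2, -6, 4)
  hex 1: (3, -7, 4)
  hex 2: (4, -8, 4)
  hex 3: (5, -8, 3)
  hex 4: (6, -8, 2)
  hex 5: (6, -7, 1)
  hex 6: (6, -6, 0)
  hex 7: (5, -5, 0)
  hex 8: (4, -4, 0)
  hex 9: (3, -4, 1)
  hex 10: (2, -4, 2)
  hex 11: (2, -5, 3)
Sorted: 12 hexes.

Answer: 2 -6 4
2 -5 3
2 -4 2
3 -7 4
3 -4 1
4 -8 4
4 -4 0
5 -8 3
5 -5 0
6 -8 2
6 -7 1
6 -6 0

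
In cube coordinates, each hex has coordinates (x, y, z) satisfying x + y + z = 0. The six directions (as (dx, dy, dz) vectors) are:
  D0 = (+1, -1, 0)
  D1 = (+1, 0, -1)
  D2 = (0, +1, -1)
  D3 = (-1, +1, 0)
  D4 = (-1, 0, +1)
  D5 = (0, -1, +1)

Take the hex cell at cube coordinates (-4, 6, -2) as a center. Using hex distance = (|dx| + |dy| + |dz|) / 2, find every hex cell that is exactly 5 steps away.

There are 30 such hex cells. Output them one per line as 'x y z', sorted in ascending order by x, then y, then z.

Answer: -9 6 3
-9 7 2
-9 8 1
-9 9 0
-9 10 -1
-9 11 -2
-8 5 3
-8 11 -3
-7 4 3
-7 11 -4
-6 3 3
-6 11 -5
-5 2 3
-5 11 -6
-4 1 3
-4 11 -7
-3 1 2
-3 10 -7
-2 1 1
-2 9 -7
-1 1 0
-1 8 -7
0 1 -1
0 7 -7
1 1 -2
1 2 -3
1 3 -4
1 4 -5
1 5 -6
1 6 -7

Derivation:
Walk ring at distance 5 from (-4, 6, -2):
Start at center + D4*5 = (-9, 6, 3)
  hex 0: (-9, 6, 3)
  hex 1: (-8, 5, 3)
  hex 2: (-7, 4, 3)
  hex 3: (-6, 3, 3)
  hex 4: (-5, 2, 3)
  hex 5: (-4, 1, 3)
  hex 6: (-3, 1, 2)
  hex 7: (-2, 1, 1)
  hex 8: (-1, 1, 0)
  hex 9: (0, 1, -1)
  hex 10: (1, 1, -2)
  hex 11: (1, 2, -3)
  hex 12: (1, 3, -4)
  hex 13: (1, 4, -5)
  hex 14: (1, 5, -6)
  hex 15: (1, 6, -7)
  hex 16: (0, 7, -7)
  hex 17: (-1, 8, -7)
  hex 18: (-2, 9, -7)
  hex 19: (-3, 10, -7)
  hex 20: (-4, 11, -7)
  hex 21: (-5, 11, -6)
  hex 22: (-6, 11, -5)
  hex 23: (-7, 11, -4)
  hex 24: (-8, 11, -3)
  hex 25: (-9, 11, -2)
  hex 26: (-9, 10, -1)
  hex 27: (-9, 9, 0)
  hex 28: (-9, 8, 1)
  hex 29: (-9, 7, 2)
Sorted: 30 hexes.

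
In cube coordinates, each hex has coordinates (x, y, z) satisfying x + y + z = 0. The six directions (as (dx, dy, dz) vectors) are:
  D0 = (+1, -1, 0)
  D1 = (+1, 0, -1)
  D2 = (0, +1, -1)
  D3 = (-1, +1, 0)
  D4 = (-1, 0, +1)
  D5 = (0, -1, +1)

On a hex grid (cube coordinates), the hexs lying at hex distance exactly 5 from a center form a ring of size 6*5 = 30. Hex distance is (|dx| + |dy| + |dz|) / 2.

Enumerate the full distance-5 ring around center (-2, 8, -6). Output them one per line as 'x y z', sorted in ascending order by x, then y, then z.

Walk ring at distance 5 from (-2, 8, -6):
Start at center + D4*5 = (-7, 8, -1)
  hex 0: (-7, 8, -1)
  hex 1: (-6, 7, -1)
  hex 2: (-5, 6, -1)
  hex 3: (-4, 5, -1)
  hex 4: (-3, 4, -1)
  hex 5: (-2, 3, -1)
  hex 6: (-1, 3, -2)
  hex 7: (0, 3, -3)
  hex 8: (1, 3, -4)
  hex 9: (2, 3, -5)
  hex 10: (3, 3, -6)
  hex 11: (3, 4, -7)
  hex 12: (3, 5, -8)
  hex 13: (3, 6, -9)
  hex 14: (3, 7, -10)
  hex 15: (3, 8, -11)
  hex 16: (2, 9, -11)
  hex 17: (1, 10, -11)
  hex 18: (0, 11, -11)
  hex 19: (-1, 12, -11)
  hex 20: (-2, 13, -11)
  hex 21: (-3, 13, -10)
  hex 22: (-4, 13, -9)
  hex 23: (-5, 13, -8)
  hex 24: (-6, 13, -7)
  hex 25: (-7, 13, -6)
  hex 26: (-7, 12, -5)
  hex 27: (-7, 11, -4)
  hex 28: (-7, 10, -3)
  hex 29: (-7, 9, -2)
Sorted: 30 hexes.

Answer: -7 8 -1
-7 9 -2
-7 10 -3
-7 11 -4
-7 12 -5
-7 13 -6
-6 7 -1
-6 13 -7
-5 6 -1
-5 13 -8
-4 5 -1
-4 13 -9
-3 4 -1
-3 13 -10
-2 3 -1
-2 13 -11
-1 3 -2
-1 12 -11
0 3 -3
0 11 -11
1 3 -4
1 10 -11
2 3 -5
2 9 -11
3 3 -6
3 4 -7
3 5 -8
3 6 -9
3 7 -10
3 8 -11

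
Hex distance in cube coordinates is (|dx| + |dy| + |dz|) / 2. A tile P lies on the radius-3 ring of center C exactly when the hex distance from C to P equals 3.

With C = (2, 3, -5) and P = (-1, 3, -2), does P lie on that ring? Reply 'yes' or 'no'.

Answer: yes

Derivation:
|px - cx| = |-1 - 2| = 3
|py - cy| = |3 - 3| = 0
|pz - cz| = |-2 - (-5)| = 3
distance = (3+0+3)/2 = 6/2 = 3
radius = 3; distance == radius -> yes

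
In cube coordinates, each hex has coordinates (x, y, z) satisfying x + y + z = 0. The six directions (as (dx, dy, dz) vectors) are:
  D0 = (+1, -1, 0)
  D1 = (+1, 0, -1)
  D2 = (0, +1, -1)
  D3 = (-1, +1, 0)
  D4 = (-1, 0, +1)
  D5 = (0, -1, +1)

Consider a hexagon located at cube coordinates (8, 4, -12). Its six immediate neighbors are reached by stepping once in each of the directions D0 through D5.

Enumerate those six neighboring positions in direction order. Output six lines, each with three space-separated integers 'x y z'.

Center: (8, 4, -12). Add each direction:
  D0: (8, 4, -12) + (1, -1, 0) = (9, 3, -12)
  D1: (8, 4, -12) + (1, 0, -1) = (9, 4, -13)
  D2: (8, 4, -12) + (0, 1, -1) = (8, 5, -13)
  D3: (8, 4, -12) + (-1, 1, 0) = (7, 5, -12)
  D4: (8, 4, -12) + (-1, 0, 1) = (7, 4, -11)
  D5: (8, 4, -12) + (0, -1, 1) = (8, 3, -11)

Answer: 9 3 -12
9 4 -13
8 5 -13
7 5 -12
7 4 -11
8 3 -11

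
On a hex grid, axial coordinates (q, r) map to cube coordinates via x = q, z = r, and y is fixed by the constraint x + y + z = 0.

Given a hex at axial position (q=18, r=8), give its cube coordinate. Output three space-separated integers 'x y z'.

x = q = 18
z = r = 8
y = -x - z = -(18) - (8) = -26

Answer: 18 -26 8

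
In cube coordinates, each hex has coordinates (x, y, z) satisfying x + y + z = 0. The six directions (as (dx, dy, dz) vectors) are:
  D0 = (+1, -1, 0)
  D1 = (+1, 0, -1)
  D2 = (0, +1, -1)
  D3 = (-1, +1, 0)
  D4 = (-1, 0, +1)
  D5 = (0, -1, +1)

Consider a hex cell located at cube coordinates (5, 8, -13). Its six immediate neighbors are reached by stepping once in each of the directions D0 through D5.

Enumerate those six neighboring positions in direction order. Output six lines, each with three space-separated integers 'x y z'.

Center: (5, 8, -13). Add each direction:
  D0: (5, 8, -13) + (1, -1, 0) = (6, 7, -13)
  D1: (5, 8, -13) + (1, 0, -1) = (6, 8, -14)
  D2: (5, 8, -13) + (0, 1, -1) = (5, 9, -14)
  D3: (5, 8, -13) + (-1, 1, 0) = (4, 9, -13)
  D4: (5, 8, -13) + (-1, 0, 1) = (4, 8, -12)
  D5: (5, 8, -13) + (0, -1, 1) = (5, 7, -12)

Answer: 6 7 -13
6 8 -14
5 9 -14
4 9 -13
4 8 -12
5 7 -12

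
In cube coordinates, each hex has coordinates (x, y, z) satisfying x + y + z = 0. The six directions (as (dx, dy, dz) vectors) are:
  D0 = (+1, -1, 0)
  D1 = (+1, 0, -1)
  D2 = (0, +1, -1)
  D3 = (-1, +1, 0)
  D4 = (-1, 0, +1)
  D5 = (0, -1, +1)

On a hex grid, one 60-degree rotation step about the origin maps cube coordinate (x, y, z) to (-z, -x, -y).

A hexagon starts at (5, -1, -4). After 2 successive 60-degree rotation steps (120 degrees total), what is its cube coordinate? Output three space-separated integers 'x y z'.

Start: (5, -1, -4)
Step 1: (5, -1, -4) -> (-(-4), -(5), -(-1)) = (4, -5, 1)
Step 2: (4, -5, 1) -> (-(1), -(4), -(-5)) = (-1, -4, 5)

Answer: -1 -4 5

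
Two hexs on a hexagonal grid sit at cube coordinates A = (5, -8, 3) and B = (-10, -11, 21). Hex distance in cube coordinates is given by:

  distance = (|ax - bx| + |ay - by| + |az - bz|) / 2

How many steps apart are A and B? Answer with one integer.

Answer: 18

Derivation:
|ax - bx| = |5 - (-10)| = 15
|ay - by| = |-8 - (-11)| = 3
|az - bz| = |3 - 21| = 18
distance = (15 + 3 + 18) / 2 = 36 / 2 = 18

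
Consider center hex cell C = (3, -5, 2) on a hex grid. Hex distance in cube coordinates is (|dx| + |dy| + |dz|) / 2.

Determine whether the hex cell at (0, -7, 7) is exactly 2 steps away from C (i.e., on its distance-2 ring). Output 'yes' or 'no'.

|px - cx| = |0 - 3| = 3
|py - cy| = |-7 - (-5)| = 2
|pz - cz| = |7 - 2| = 5
distance = (3+2+5)/2 = 10/2 = 5
radius = 2; distance != radius -> no

Answer: no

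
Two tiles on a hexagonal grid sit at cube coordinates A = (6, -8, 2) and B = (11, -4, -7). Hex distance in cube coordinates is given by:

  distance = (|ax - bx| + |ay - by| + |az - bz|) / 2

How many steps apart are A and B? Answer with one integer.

Answer: 9

Derivation:
|ax - bx| = |6 - 11| = 5
|ay - by| = |-8 - (-4)| = 4
|az - bz| = |2 - (-7)| = 9
distance = (5 + 4 + 9) / 2 = 18 / 2 = 9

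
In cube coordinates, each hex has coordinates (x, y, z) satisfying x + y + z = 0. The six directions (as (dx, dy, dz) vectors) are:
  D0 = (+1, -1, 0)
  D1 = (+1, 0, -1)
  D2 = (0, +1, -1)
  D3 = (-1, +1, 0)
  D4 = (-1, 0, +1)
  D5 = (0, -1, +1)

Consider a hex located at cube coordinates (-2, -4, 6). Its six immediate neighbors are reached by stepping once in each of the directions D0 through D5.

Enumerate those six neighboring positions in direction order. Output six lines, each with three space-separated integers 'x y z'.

Answer: -1 -5 6
-1 -4 5
-2 -3 5
-3 -3 6
-3 -4 7
-2 -5 7

Derivation:
Center: (-2, -4, 6). Add each direction:
  D0: (-2, -4, 6) + (1, -1, 0) = (-1, -5, 6)
  D1: (-2, -4, 6) + (1, 0, -1) = (-1, -4, 5)
  D2: (-2, -4, 6) + (0, 1, -1) = (-2, -3, 5)
  D3: (-2, -4, 6) + (-1, 1, 0) = (-3, -3, 6)
  D4: (-2, -4, 6) + (-1, 0, 1) = (-3, -4, 7)
  D5: (-2, -4, 6) + (0, -1, 1) = (-2, -5, 7)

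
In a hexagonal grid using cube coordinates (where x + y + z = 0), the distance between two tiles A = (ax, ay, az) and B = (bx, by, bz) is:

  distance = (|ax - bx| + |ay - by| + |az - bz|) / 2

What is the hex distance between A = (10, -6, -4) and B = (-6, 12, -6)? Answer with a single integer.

Answer: 18

Derivation:
|ax - bx| = |10 - (-6)| = 16
|ay - by| = |-6 - 12| = 18
|az - bz| = |-4 - (-6)| = 2
distance = (16 + 18 + 2) / 2 = 36 / 2 = 18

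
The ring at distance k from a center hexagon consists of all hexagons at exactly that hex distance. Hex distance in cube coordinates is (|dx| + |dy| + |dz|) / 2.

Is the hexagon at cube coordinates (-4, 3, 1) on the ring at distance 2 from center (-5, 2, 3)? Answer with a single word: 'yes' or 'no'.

|px - cx| = |-4 - (-5)| = 1
|py - cy| = |3 - 2| = 1
|pz - cz| = |1 - 3| = 2
distance = (1+1+2)/2 = 4/2 = 2
radius = 2; distance == radius -> yes

Answer: yes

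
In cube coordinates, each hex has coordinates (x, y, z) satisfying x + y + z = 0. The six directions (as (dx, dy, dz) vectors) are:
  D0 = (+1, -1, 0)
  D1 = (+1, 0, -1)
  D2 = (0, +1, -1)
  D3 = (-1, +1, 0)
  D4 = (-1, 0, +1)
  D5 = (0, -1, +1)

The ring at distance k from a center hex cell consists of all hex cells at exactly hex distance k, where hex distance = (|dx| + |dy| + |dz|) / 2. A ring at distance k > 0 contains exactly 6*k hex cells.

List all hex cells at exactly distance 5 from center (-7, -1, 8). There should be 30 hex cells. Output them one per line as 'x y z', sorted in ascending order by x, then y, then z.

Walk ring at distance 5 from (-7, -1, 8):
Start at center + D4*5 = (-12, -1, 13)
  hex 0: (-12, -1, 13)
  hex 1: (-11, -2, 13)
  hex 2: (-10, -3, 13)
  hex 3: (-9, -4, 13)
  hex 4: (-8, -5, 13)
  hex 5: (-7, -6, 13)
  hex 6: (-6, -6, 12)
  hex 7: (-5, -6, 11)
  hex 8: (-4, -6, 10)
  hex 9: (-3, -6, 9)
  hex 10: (-2, -6, 8)
  hex 11: (-2, -5, 7)
  hex 12: (-2, -4, 6)
  hex 13: (-2, -3, 5)
  hex 14: (-2, -2, 4)
  hex 15: (-2, -1, 3)
  hex 16: (-3, 0, 3)
  hex 17: (-4, 1, 3)
  hex 18: (-5, 2, 3)
  hex 19: (-6, 3, 3)
  hex 20: (-7, 4, 3)
  hex 21: (-8, 4, 4)
  hex 22: (-9, 4, 5)
  hex 23: (-10, 4, 6)
  hex 24: (-11, 4, 7)
  hex 25: (-12, 4, 8)
  hex 26: (-12, 3, 9)
  hex 27: (-12, 2, 10)
  hex 28: (-12, 1, 11)
  hex 29: (-12, 0, 12)
Sorted: 30 hexes.

Answer: -12 -1 13
-12 0 12
-12 1 11
-12 2 10
-12 3 9
-12 4 8
-11 -2 13
-11 4 7
-10 -3 13
-10 4 6
-9 -4 13
-9 4 5
-8 -5 13
-8 4 4
-7 -6 13
-7 4 3
-6 -6 12
-6 3 3
-5 -6 11
-5 2 3
-4 -6 10
-4 1 3
-3 -6 9
-3 0 3
-2 -6 8
-2 -5 7
-2 -4 6
-2 -3 5
-2 -2 4
-2 -1 3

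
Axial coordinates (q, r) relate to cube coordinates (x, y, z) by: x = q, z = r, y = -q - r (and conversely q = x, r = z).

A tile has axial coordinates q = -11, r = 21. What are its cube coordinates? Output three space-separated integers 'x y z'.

x = q = -11
z = r = 21
y = -x - z = -(-11) - (21) = -10

Answer: -11 -10 21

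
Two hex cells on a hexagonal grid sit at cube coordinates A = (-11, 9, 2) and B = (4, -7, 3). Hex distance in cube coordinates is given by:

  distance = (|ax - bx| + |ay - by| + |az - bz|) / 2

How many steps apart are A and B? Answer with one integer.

|ax - bx| = |-11 - 4| = 15
|ay - by| = |9 - (-7)| = 16
|az - bz| = |2 - 3| = 1
distance = (15 + 16 + 1) / 2 = 32 / 2 = 16

Answer: 16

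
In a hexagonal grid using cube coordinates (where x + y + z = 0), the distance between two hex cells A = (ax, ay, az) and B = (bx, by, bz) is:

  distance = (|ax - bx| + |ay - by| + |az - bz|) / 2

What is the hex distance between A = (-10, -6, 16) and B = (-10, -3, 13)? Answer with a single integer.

|ax - bx| = |-10 - (-10)| = 0
|ay - by| = |-6 - (-3)| = 3
|az - bz| = |16 - 13| = 3
distance = (0 + 3 + 3) / 2 = 6 / 2 = 3

Answer: 3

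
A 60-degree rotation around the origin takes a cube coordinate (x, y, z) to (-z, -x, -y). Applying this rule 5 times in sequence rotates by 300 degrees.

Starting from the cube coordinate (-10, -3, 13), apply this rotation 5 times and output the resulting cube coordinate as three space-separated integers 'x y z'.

Start: (-10, -3, 13)
Step 1: (-10, -3, 13) -> (-(13), -(-10), -(-3)) = (-13, 10, 3)
Step 2: (-13, 10, 3) -> (-(3), -(-13), -(10)) = (-3, 13, -10)
Step 3: (-3, 13, -10) -> (-(-10), -(-3), -(13)) = (10, 3, -13)
Step 4: (10, 3, -13) -> (-(-13), -(10), -(3)) = (13, -10, -3)
Step 5: (13, -10, -3) -> (-(-3), -(13), -(-10)) = (3, -13, 10)

Answer: 3 -13 10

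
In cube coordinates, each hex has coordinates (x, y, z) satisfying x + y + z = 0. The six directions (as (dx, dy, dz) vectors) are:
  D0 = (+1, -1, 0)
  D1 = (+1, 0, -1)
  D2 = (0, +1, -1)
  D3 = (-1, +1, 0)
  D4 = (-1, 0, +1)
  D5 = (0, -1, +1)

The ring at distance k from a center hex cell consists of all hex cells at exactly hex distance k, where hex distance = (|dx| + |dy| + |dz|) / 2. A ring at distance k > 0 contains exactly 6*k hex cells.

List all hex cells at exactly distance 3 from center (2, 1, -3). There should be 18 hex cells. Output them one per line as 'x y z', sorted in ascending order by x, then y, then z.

Answer: -1 1 0
-1 2 -1
-1 3 -2
-1 4 -3
0 0 0
0 4 -4
1 -1 0
1 4 -5
2 -2 0
2 4 -6
3 -2 -1
3 3 -6
4 -2 -2
4 2 -6
5 -2 -3
5 -1 -4
5 0 -5
5 1 -6

Derivation:
Walk ring at distance 3 from (2, 1, -3):
Start at center + D4*3 = (-1, 1, 0)
  hex 0: (-1, 1, 0)
  hex 1: (0, 0, 0)
  hex 2: (1, -1, 0)
  hex 3: (2, -2, 0)
  hex 4: (3, -2, -1)
  hex 5: (4, -2, -2)
  hex 6: (5, -2, -3)
  hex 7: (5, -1, -4)
  hex 8: (5, 0, -5)
  hex 9: (5, 1, -6)
  hex 10: (4, 2, -6)
  hex 11: (3, 3, -6)
  hex 12: (2, 4, -6)
  hex 13: (1, 4, -5)
  hex 14: (0, 4, -4)
  hex 15: (-1, 4, -3)
  hex 16: (-1, 3, -2)
  hex 17: (-1, 2, -1)
Sorted: 18 hexes.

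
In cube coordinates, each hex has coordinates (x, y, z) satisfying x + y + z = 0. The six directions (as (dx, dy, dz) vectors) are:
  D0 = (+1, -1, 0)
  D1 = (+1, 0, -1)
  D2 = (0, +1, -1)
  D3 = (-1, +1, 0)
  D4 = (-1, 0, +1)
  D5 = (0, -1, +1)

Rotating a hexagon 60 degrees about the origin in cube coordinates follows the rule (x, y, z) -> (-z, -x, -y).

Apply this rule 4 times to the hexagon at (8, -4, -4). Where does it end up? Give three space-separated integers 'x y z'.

Start: (8, -4, -4)
Step 1: (8, -4, -4) -> (-(-4), -(8), -(-4)) = (4, -8, 4)
Step 2: (4, -8, 4) -> (-(4), -(4), -(-8)) = (-4, -4, 8)
Step 3: (-4, -4, 8) -> (-(8), -(-4), -(-4)) = (-8, 4, 4)
Step 4: (-8, 4, 4) -> (-(4), -(-8), -(4)) = (-4, 8, -4)

Answer: -4 8 -4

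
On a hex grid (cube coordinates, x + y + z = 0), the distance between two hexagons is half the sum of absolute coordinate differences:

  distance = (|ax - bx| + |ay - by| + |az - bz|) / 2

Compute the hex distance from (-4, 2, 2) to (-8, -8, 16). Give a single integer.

|ax - bx| = |-4 - (-8)| = 4
|ay - by| = |2 - (-8)| = 10
|az - bz| = |2 - 16| = 14
distance = (4 + 10 + 14) / 2 = 28 / 2 = 14

Answer: 14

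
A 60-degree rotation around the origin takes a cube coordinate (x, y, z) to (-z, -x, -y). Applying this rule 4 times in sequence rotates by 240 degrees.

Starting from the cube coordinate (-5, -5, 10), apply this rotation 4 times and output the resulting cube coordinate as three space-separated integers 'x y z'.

Answer: 10 -5 -5

Derivation:
Start: (-5, -5, 10)
Step 1: (-5, -5, 10) -> (-(10), -(-5), -(-5)) = (-10, 5, 5)
Step 2: (-10, 5, 5) -> (-(5), -(-10), -(5)) = (-5, 10, -5)
Step 3: (-5, 10, -5) -> (-(-5), -(-5), -(10)) = (5, 5, -10)
Step 4: (5, 5, -10) -> (-(-10), -(5), -(5)) = (10, -5, -5)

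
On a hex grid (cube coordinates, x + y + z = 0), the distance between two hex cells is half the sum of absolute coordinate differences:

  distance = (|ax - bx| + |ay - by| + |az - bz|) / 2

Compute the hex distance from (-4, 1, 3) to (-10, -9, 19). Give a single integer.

Answer: 16

Derivation:
|ax - bx| = |-4 - (-10)| = 6
|ay - by| = |1 - (-9)| = 10
|az - bz| = |3 - 19| = 16
distance = (6 + 10 + 16) / 2 = 32 / 2 = 16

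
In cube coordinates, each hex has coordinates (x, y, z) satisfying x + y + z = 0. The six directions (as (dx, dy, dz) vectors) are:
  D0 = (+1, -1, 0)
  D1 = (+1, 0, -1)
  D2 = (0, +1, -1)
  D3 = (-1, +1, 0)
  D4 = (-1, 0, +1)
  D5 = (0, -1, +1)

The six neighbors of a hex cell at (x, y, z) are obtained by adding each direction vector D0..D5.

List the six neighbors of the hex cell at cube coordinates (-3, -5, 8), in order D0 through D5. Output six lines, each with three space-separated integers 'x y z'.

Answer: -2 -6 8
-2 -5 7
-3 -4 7
-4 -4 8
-4 -5 9
-3 -6 9

Derivation:
Center: (-3, -5, 8). Add each direction:
  D0: (-3, -5, 8) + (1, -1, 0) = (-2, -6, 8)
  D1: (-3, -5, 8) + (1, 0, -1) = (-2, -5, 7)
  D2: (-3, -5, 8) + (0, 1, -1) = (-3, -4, 7)
  D3: (-3, -5, 8) + (-1, 1, 0) = (-4, -4, 8)
  D4: (-3, -5, 8) + (-1, 0, 1) = (-4, -5, 9)
  D5: (-3, -5, 8) + (0, -1, 1) = (-3, -6, 9)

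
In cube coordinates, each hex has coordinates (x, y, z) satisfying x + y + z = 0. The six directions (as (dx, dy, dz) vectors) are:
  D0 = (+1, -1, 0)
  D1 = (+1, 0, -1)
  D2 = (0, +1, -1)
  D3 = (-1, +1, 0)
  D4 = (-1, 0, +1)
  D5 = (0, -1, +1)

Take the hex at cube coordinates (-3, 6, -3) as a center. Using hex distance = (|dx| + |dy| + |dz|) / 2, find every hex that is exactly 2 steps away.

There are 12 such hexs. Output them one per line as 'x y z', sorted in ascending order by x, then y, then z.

Walk ring at distance 2 from (-3, 6, -3):
Start at center + D4*2 = (-5, 6, -1)
  hex 0: (-5, 6, -1)
  hex 1: (-4, 5, -1)
  hex 2: (-3, 4, -1)
  hex 3: (-2, 4, -2)
  hex 4: (-1, 4, -3)
  hex 5: (-1, 5, -4)
  hex 6: (-1, 6, -5)
  hex 7: (-2, 7, -5)
  hex 8: (-3, 8, -5)
  hex 9: (-4, 8, -4)
  hex 10: (-5, 8, -3)
  hex 11: (-5, 7, -2)
Sorted: 12 hexes.

Answer: -5 6 -1
-5 7 -2
-5 8 -3
-4 5 -1
-4 8 -4
-3 4 -1
-3 8 -5
-2 4 -2
-2 7 -5
-1 4 -3
-1 5 -4
-1 6 -5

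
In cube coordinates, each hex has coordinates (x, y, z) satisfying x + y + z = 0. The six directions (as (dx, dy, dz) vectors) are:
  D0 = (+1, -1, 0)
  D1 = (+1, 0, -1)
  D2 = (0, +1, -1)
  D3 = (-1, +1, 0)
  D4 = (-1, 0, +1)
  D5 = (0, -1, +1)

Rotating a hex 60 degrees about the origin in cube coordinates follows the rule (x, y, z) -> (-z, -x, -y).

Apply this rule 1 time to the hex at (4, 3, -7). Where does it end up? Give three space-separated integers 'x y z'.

Start: (4, 3, -7)
Step 1: (4, 3, -7) -> (-(-7), -(4), -(3)) = (7, -4, -3)

Answer: 7 -4 -3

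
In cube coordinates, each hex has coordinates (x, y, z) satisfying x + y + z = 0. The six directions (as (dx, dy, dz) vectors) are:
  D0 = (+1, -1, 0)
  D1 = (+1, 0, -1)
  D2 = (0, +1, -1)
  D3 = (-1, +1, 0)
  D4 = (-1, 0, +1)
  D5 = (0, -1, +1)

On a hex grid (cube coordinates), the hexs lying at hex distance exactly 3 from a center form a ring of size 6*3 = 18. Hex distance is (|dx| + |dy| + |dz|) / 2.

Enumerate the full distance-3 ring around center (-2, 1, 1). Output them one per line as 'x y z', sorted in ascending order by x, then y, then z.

Answer: -5 1 4
-5 2 3
-5 3 2
-5 4 1
-4 0 4
-4 4 0
-3 -1 4
-3 4 -1
-2 -2 4
-2 4 -2
-1 -2 3
-1 3 -2
0 -2 2
0 2 -2
1 -2 1
1 -1 0
1 0 -1
1 1 -2

Derivation:
Walk ring at distance 3 from (-2, 1, 1):
Start at center + D4*3 = (-5, 1, 4)
  hex 0: (-5, 1, 4)
  hex 1: (-4, 0, 4)
  hex 2: (-3, -1, 4)
  hex 3: (-2, -2, 4)
  hex 4: (-1, -2, 3)
  hex 5: (0, -2, 2)
  hex 6: (1, -2, 1)
  hex 7: (1, -1, 0)
  hex 8: (1, 0, -1)
  hex 9: (1, 1, -2)
  hex 10: (0, 2, -2)
  hex 11: (-1, 3, -2)
  hex 12: (-2, 4, -2)
  hex 13: (-3, 4, -1)
  hex 14: (-4, 4, 0)
  hex 15: (-5, 4, 1)
  hex 16: (-5, 3, 2)
  hex 17: (-5, 2, 3)
Sorted: 18 hexes.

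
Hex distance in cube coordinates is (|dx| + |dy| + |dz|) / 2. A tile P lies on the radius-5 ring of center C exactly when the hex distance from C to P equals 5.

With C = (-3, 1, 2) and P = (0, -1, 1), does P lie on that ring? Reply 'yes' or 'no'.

|px - cx| = |0 - (-3)| = 3
|py - cy| = |-1 - 1| = 2
|pz - cz| = |1 - 2| = 1
distance = (3+2+1)/2 = 6/2 = 3
radius = 5; distance != radius -> no

Answer: no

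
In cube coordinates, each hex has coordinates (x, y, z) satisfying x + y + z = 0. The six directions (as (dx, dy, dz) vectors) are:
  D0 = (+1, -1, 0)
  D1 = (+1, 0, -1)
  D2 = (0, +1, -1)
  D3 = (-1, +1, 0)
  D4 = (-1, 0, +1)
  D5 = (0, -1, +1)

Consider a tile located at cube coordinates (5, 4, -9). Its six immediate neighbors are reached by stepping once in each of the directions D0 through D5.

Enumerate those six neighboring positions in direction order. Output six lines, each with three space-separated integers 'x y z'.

Answer: 6 3 -9
6 4 -10
5 5 -10
4 5 -9
4 4 -8
5 3 -8

Derivation:
Center: (5, 4, -9). Add each direction:
  D0: (5, 4, -9) + (1, -1, 0) = (6, 3, -9)
  D1: (5, 4, -9) + (1, 0, -1) = (6, 4, -10)
  D2: (5, 4, -9) + (0, 1, -1) = (5, 5, -10)
  D3: (5, 4, -9) + (-1, 1, 0) = (4, 5, -9)
  D4: (5, 4, -9) + (-1, 0, 1) = (4, 4, -8)
  D5: (5, 4, -9) + (0, -1, 1) = (5, 3, -8)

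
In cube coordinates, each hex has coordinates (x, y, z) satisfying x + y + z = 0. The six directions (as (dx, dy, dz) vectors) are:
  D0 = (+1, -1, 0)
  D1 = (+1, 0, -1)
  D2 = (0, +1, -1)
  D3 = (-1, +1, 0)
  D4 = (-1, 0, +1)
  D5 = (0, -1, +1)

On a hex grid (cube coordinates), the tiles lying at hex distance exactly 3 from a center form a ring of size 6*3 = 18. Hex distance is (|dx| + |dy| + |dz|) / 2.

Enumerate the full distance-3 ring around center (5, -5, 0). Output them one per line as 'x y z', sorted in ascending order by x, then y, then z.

Walk ring at distance 3 from (5, -5, 0):
Start at center + D4*3 = (2, -5, 3)
  hex 0: (2, -5, 3)
  hex 1: (3, -6, 3)
  hex 2: (4, -7, 3)
  hex 3: (5, -8, 3)
  hex 4: (6, -8, 2)
  hex 5: (7, -8, 1)
  hex 6: (8, -8, 0)
  hex 7: (8, -7, -1)
  hex 8: (8, -6, -2)
  hex 9: (8, -5, -3)
  hex 10: (7, -4, -3)
  hex 11: (6, -3, -3)
  hex 12: (5, -2, -3)
  hex 13: (4, -2, -2)
  hex 14: (3, -2, -1)
  hex 15: (2, -2, 0)
  hex 16: (2, -3, 1)
  hex 17: (2, -4, 2)
Sorted: 18 hexes.

Answer: 2 -5 3
2 -4 2
2 -3 1
2 -2 0
3 -6 3
3 -2 -1
4 -7 3
4 -2 -2
5 -8 3
5 -2 -3
6 -8 2
6 -3 -3
7 -8 1
7 -4 -3
8 -8 0
8 -7 -1
8 -6 -2
8 -5 -3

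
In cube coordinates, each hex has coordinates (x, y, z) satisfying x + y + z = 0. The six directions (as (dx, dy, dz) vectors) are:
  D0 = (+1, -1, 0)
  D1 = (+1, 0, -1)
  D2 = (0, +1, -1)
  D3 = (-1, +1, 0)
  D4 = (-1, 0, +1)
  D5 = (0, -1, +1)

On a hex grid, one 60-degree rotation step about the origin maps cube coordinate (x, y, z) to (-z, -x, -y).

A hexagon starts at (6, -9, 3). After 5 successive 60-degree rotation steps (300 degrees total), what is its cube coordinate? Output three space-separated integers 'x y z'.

Start: (6, -9, 3)
Step 1: (6, -9, 3) -> (-(3), -(6), -(-9)) = (-3, -6, 9)
Step 2: (-3, -6, 9) -> (-(9), -(-3), -(-6)) = (-9, 3, 6)
Step 3: (-9, 3, 6) -> (-(6), -(-9), -(3)) = (-6, 9, -3)
Step 4: (-6, 9, -3) -> (-(-3), -(-6), -(9)) = (3, 6, -9)
Step 5: (3, 6, -9) -> (-(-9), -(3), -(6)) = (9, -3, -6)

Answer: 9 -3 -6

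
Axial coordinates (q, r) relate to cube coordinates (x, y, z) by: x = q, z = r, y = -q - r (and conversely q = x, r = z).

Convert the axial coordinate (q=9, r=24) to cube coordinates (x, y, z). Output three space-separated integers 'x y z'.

x = q = 9
z = r = 24
y = -x - z = -(9) - (24) = -33

Answer: 9 -33 24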